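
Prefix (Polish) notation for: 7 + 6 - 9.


left-to-right (same/higher precedence on left): tree is (- (+ 7 6) 9)
Prefix: - + 7 6 9


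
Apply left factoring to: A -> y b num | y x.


Common prefix: 'y'
Factored: A -> y A', A' -> b num | x


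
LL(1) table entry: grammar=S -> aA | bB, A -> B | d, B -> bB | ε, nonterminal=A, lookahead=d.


For [A, d]: 'd' ∈ FIRST(d)
Entry: A -> d


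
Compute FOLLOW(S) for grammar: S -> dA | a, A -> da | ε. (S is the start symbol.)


$ ∈ FOLLOW(S). For each A -> αBβ: add FIRST(β)\{ε} to FOLLOW(B); if β nullable, add FOLLOW(A).
FOLLOW(S) = {$}


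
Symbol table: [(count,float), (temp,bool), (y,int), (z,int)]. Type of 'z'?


Lookup 'z' → type int


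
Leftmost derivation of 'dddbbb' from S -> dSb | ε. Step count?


Derivation: S => dSb => ddSbb => dddSbbb => dddbbb
Steps: 4


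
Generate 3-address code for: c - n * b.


Break into single-operator statements:
t1 = n * b
t2 = c - t1


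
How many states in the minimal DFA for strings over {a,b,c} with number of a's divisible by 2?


Track (count of a) mod 2: states 0..1, accept at 0
Minimal DFA: 2 states


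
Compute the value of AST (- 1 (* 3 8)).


Evaluate inner: (* 3 8) = 24
Evaluate root: (- 1 24) = -23
Result: -23


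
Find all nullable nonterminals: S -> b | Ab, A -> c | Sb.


A nonterminal is nullable iff some alternative derives ε (directly, or every symbol in it is nullable)
Nullable: {}


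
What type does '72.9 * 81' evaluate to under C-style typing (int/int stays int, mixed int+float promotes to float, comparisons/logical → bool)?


Operand types: float * int
Rule: mixed int/float promotes to float; int/int stays int
Result type: float


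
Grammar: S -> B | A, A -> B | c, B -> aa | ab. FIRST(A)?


Per alternative of A: FIRST(B) = {a}; FIRST(c) = {c}
FIRST(A) = {a, c}


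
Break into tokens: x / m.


Scan left to right, longest-match per lexeme
Tokens: ID(x), OP(/), ID(m)


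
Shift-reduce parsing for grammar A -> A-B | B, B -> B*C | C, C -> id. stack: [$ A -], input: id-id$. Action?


no handle ('A-' is not any RHS); shift 'id'
Action: shift


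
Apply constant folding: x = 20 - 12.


20 - 12 = 8 at compile time
Optimized: x = 8


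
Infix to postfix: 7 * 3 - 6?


Left to right (same or higher precedence on left)
Postfix: 7 3 * 6 -


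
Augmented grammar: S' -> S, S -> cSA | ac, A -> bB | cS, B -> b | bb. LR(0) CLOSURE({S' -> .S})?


Start: S' -> .S
For each item with dot before a nonterminal B, add B -> .γ for every B-production
Closure: [S' -> .S, S -> .cSA, S -> .ac]


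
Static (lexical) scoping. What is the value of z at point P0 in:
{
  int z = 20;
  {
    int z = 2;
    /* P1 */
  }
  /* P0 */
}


z declared in the same block as P0
z = 20


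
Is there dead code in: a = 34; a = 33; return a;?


first assignment to a is overwritten before any read
Dead: 'a = 34'


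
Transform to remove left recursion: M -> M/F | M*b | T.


Left-recursive alternatives: M/F, M*b; non-recursive: T
Introduce M': M -> TM', M' -> /FM' | *bM' | ε


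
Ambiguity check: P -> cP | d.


right-linear, alternatives start with distinct terminals 'c' vs 'd': unique leftmost derivation
Unambiguous


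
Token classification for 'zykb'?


Pattern: letter/underscore followed by alphanumerics, not a keyword
Type: IDENTIFIER


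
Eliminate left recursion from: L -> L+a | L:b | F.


Left-recursive alternatives: L+a, L:b; non-recursive: F
Introduce L': L -> FL', L' -> +aL' | :bL' | ε


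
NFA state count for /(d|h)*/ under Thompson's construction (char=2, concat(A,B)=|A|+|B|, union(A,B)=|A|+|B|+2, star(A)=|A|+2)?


Syntax tree has 2 char leaf(s), 1 union(s), 1 star(s)
chars contribute 2×2 = 4; each union adds +2; each star adds +2
Total: 4 + 2 + 2 = 8 states


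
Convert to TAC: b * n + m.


Break into single-operator statements:
t1 = b * n
t2 = t1 + m


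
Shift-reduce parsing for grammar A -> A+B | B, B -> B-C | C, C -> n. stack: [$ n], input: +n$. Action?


'n' on top is the handle for C -> n
Action: reduce (C -> n)


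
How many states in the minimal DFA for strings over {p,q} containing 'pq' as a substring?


KMP-style automaton: 2 progress states + 1 absorbing accept = 3
Minimal DFA: 3 states


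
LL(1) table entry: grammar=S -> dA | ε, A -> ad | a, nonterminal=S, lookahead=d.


For [S, d]: 'd' ∈ FIRST(dA)
Entry: S -> dA


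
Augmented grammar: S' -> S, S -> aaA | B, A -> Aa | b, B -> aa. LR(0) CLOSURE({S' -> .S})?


Start: S' -> .S
For each item with dot before a nonterminal B, add B -> .γ for every B-production
Closure: [S' -> .S, S -> .aaA, S -> .B, B -> .aa]


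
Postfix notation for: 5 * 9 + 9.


Left to right (same or higher precedence on left)
Postfix: 5 9 * 9 +


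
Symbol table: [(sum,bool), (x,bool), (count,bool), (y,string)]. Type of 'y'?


Lookup 'y' → type string


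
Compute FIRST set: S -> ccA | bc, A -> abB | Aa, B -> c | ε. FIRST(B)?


Per alternative of B: FIRST(c) = {c}; FIRST(ε) = {ε}
FIRST(B) = {c, ε}


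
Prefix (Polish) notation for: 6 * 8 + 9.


left-to-right (same/higher precedence on left): tree is (+ (* 6 8) 9)
Prefix: + * 6 8 9


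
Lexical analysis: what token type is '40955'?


Pattern: digits only
Type: INTEGER_LITERAL


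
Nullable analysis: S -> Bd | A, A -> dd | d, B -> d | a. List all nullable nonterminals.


A nonterminal is nullable iff some alternative derives ε (directly, or every symbol in it is nullable)
Nullable: {}


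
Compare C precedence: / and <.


'/' is multiplicative (level 10); '<' is relational (level 7)
Higher level binds tighter
'/' has higher precedence than '<'


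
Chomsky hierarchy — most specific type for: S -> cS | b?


Right-linear: every RHS is a terminal or a terminal followed by one nonterminal
Classification: Type 3 (Regular)


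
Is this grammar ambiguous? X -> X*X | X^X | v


'v*v^v' has two parse trees (no precedence encoded between * and ^)
Ambiguous


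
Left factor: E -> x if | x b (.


Common prefix: 'x'
Factored: E -> x E', E' -> if | b (


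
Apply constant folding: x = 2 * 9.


2 * 9 = 18 at compile time
Optimized: x = 18


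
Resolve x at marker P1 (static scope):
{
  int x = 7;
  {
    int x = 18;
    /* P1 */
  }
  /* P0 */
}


x declared in the same block as P1
x = 18


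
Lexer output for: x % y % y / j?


Scan left to right, longest-match per lexeme
Tokens: ID(x), OP(%), ID(y), OP(%), ID(y), OP(/), ID(j)


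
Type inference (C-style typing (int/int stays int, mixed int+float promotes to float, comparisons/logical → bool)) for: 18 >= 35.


Operand types: int >= int
Rule: comparison yields bool
Result type: bool


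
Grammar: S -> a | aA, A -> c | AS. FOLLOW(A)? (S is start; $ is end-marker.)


$ ∈ FOLLOW(S). For each A -> αBβ: add FIRST(β)\{ε} to FOLLOW(B); if β nullable, add FOLLOW(A).
FOLLOW(A) = {$, a}


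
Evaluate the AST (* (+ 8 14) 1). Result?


Evaluate inner: (+ 8 14) = 22
Evaluate root: (* 22 1) = 22
Result: 22


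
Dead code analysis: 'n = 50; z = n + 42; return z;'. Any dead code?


n is read by z's definition; z is returned
No dead code


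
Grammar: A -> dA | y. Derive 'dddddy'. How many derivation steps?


Derivation: A => dA => ddA => dddA => ddddA => dddddA => dddddy
Steps: 6


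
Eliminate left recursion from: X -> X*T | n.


Left-recursive alternatives: X*T; non-recursive: n
Introduce X': X -> nX', X' -> *TX' | ε


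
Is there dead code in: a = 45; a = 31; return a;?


first assignment to a is overwritten before any read
Dead: 'a = 45'


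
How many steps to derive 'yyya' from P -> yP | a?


Derivation: P => yP => yyP => yyyP => yyya
Steps: 4


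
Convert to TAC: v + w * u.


Break into single-operator statements:
t1 = w * u
t2 = v + t1


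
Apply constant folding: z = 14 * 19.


14 * 19 = 266 at compile time
Optimized: z = 266


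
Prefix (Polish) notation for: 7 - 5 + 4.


left-to-right (same/higher precedence on left): tree is (+ (- 7 5) 4)
Prefix: + - 7 5 4


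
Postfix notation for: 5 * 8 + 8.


Left to right (same or higher precedence on left)
Postfix: 5 8 * 8 +


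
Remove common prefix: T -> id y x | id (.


Common prefix: 'id'
Factored: T -> id T', T' -> y x | (


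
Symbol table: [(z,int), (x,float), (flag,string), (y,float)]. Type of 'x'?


Lookup 'x' → type float


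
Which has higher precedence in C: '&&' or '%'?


'%' is multiplicative (level 10); '&&' is logical AND (level 2)
Higher level binds tighter
'%' has higher precedence than '&&'


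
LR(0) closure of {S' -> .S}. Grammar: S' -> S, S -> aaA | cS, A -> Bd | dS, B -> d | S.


Start: S' -> .S
For each item with dot before a nonterminal B, add B -> .γ for every B-production
Closure: [S' -> .S, S -> .aaA, S -> .cS]


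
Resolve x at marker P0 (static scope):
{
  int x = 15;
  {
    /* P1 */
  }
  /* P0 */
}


x declared in the same block as P0
x = 15


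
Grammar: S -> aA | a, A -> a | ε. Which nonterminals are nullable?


A nonterminal is nullable iff some alternative derives ε (directly, or every symbol in it is nullable)
Nullable: {A}


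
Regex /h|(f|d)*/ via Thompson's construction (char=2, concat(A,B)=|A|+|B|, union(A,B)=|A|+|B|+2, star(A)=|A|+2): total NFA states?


Syntax tree has 3 char leaf(s), 2 union(s), 1 star(s)
chars contribute 3×2 = 6; each union adds +2; each star adds +2
Total: 6 + 4 + 2 = 12 states


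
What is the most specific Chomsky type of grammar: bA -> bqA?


LHS has context (more than one symbol) and |LHS| ≤ |RHS|
Classification: Type 1 (Context-Sensitive)


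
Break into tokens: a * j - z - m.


Scan left to right, longest-match per lexeme
Tokens: ID(a), OP(*), ID(j), OP(-), ID(z), OP(-), ID(m)


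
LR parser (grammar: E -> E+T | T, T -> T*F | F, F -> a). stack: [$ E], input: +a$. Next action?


shift '+' to continue E -> E+T
Action: shift


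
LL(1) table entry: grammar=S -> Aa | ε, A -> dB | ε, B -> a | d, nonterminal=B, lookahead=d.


For [B, d]: 'd' ∈ FIRST(d)
Entry: B -> d


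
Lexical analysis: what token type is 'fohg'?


Pattern: letter/underscore followed by alphanumerics, not a keyword
Type: IDENTIFIER


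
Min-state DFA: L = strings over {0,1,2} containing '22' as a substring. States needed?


KMP-style automaton: 2 progress states + 1 absorbing accept = 3
Minimal DFA: 3 states


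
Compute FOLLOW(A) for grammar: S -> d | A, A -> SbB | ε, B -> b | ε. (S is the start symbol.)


$ ∈ FOLLOW(S). For each A -> αBβ: add FIRST(β)\{ε} to FOLLOW(B); if β nullable, add FOLLOW(A).
FOLLOW(A) = {$, b}


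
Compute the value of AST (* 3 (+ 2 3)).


Evaluate inner: (+ 2 3) = 5
Evaluate root: (* 3 5) = 15
Result: 15


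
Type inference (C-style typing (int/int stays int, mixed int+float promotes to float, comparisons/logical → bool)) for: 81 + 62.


Operand types: int + int
Rule: mixed int/float promotes to float; int/int stays int
Result type: int


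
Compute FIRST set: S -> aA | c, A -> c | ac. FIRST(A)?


Per alternative of A: FIRST(c) = {c}; FIRST(ac) = {a}
FIRST(A) = {a, c}


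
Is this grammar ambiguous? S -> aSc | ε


balanced a^n…c^n: each string has a unique parse
Unambiguous


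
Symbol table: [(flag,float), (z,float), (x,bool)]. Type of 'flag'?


Lookup 'flag' → type float


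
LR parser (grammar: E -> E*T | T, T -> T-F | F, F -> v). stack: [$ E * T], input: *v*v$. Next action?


handle 'E*T' on top; lookahead ∈ FOLLOW(E) = {*, $}
Action: reduce (E -> E*T)


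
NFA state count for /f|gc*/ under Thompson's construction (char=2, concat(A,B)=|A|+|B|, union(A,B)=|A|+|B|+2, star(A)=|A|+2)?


Syntax tree has 3 char leaf(s), 1 union(s), 1 star(s)
chars contribute 3×2 = 6; each union adds +2; each star adds +2
Total: 6 + 2 + 2 = 10 states


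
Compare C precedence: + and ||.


'+' is additive (level 9); '||' is logical OR (level 1)
Higher level binds tighter
'+' has higher precedence than '||'


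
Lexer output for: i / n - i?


Scan left to right, longest-match per lexeme
Tokens: ID(i), OP(/), ID(n), OP(-), ID(i)


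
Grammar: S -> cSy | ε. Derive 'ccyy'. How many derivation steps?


Derivation: S => cSy => ccSyy => ccyy
Steps: 3


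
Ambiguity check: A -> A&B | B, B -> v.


precedence layered via separate nonterminal B: deterministic
Unambiguous


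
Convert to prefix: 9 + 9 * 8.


'*' binds tighter: tree is (+ 9 (* 9 8))
Prefix: + 9 * 9 8


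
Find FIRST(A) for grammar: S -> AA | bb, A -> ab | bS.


Per alternative of A: FIRST(ab) = {a}; FIRST(bS) = {b}
FIRST(A) = {a, b}


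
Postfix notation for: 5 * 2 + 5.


Left to right (same or higher precedence on left)
Postfix: 5 2 * 5 +


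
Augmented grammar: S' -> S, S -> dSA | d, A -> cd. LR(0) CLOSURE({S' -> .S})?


Start: S' -> .S
For each item with dot before a nonterminal B, add B -> .γ for every B-production
Closure: [S' -> .S, S -> .dSA, S -> .d]


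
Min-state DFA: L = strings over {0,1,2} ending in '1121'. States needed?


Track the longest suffix of input matching a prefix of '1121': 5 classes (prefixes of length 0..4)
Minimal DFA: 5 states


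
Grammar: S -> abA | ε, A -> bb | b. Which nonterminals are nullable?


A nonterminal is nullable iff some alternative derives ε (directly, or every symbol in it is nullable)
Nullable: {S}


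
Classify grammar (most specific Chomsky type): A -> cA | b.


Right-linear: every RHS is a terminal or a terminal followed by one nonterminal
Classification: Type 3 (Regular)


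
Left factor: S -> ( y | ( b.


Common prefix: '('
Factored: S -> ( S', S' -> y | b


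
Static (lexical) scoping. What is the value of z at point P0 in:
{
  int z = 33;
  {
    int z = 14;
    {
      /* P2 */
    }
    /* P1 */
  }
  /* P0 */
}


z declared in the same block as P0
z = 33


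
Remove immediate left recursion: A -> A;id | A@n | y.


Left-recursive alternatives: A;id, A@n; non-recursive: y
Introduce A': A -> yA', A' -> ;idA' | @nA' | ε


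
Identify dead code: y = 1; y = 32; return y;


first assignment to y is overwritten before any read
Dead: 'y = 1'


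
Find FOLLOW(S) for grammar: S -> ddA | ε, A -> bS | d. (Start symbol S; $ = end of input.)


$ ∈ FOLLOW(S). For each A -> αBβ: add FIRST(β)\{ε} to FOLLOW(B); if β nullable, add FOLLOW(A).
FOLLOW(S) = {$}


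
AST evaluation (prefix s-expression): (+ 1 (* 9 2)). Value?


Evaluate inner: (* 9 2) = 18
Evaluate root: (+ 1 18) = 19
Result: 19


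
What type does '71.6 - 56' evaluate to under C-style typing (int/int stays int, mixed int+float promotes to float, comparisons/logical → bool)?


Operand types: float - int
Rule: mixed int/float promotes to float; int/int stays int
Result type: float


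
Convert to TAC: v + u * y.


Break into single-operator statements:
t1 = u * y
t2 = v + t1


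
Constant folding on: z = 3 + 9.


3 + 9 = 12 at compile time
Optimized: z = 12


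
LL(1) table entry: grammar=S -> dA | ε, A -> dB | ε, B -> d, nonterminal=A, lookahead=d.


For [A, d]: 'd' ∈ FIRST(dB)
Entry: A -> dB


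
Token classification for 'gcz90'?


Pattern: letter/underscore followed by alphanumerics, not a keyword
Type: IDENTIFIER


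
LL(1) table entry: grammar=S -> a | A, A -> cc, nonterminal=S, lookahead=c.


For [S, c]: 'c' ∈ FIRST(A)
Entry: S -> A


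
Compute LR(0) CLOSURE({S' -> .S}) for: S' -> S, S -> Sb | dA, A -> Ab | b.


Start: S' -> .S
For each item with dot before a nonterminal B, add B -> .γ for every B-production
Closure: [S' -> .S, S -> .Sb, S -> .dA]


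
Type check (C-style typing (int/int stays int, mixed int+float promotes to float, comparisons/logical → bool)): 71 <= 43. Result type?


Operand types: int <= int
Rule: comparison yields bool
Result type: bool


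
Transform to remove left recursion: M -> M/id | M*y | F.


Left-recursive alternatives: M/id, M*y; non-recursive: F
Introduce M': M -> FM', M' -> /idM' | *yM' | ε


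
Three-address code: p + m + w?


Break into single-operator statements:
t1 = p + m
t2 = t1 + w


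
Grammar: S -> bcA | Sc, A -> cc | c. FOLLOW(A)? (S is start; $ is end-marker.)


$ ∈ FOLLOW(S). For each A -> αBβ: add FIRST(β)\{ε} to FOLLOW(B); if β nullable, add FOLLOW(A).
FOLLOW(A) = {$, c}


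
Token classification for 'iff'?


Pattern: letter/underscore followed by alphanumerics, not a keyword
Type: IDENTIFIER


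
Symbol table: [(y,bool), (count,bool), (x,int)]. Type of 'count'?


Lookup 'count' → type bool


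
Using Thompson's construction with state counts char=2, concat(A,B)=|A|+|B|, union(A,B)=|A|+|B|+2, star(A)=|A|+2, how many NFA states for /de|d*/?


Syntax tree has 3 char leaf(s), 1 union(s), 1 star(s)
chars contribute 3×2 = 6; each union adds +2; each star adds +2
Total: 6 + 2 + 2 = 10 states


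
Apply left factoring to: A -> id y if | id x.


Common prefix: 'id'
Factored: A -> id A', A' -> y if | x


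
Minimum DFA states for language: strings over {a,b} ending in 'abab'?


Track the longest suffix of input matching a prefix of 'abab': 5 classes (prefixes of length 0..4)
Minimal DFA: 5 states


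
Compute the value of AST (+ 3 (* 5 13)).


Evaluate inner: (* 5 13) = 65
Evaluate root: (+ 3 65) = 68
Result: 68


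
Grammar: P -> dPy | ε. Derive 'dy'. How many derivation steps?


Derivation: P => dPy => dy
Steps: 2


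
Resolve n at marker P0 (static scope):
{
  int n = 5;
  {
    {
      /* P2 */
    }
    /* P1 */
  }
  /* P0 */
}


n declared in the same block as P0
n = 5


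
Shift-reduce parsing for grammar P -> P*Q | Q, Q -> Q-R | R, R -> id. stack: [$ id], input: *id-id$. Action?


'id' on top is the handle for R -> id
Action: reduce (R -> id)


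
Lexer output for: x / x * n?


Scan left to right, longest-match per lexeme
Tokens: ID(x), OP(/), ID(x), OP(*), ID(n)


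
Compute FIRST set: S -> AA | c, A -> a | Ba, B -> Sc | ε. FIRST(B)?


Per alternative of B: FIRST(Sc) = {a, c}; FIRST(ε) = {ε}
FIRST(B) = {a, c, ε}


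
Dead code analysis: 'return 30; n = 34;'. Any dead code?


statement follows a return and is unreachable
Dead: 'n = 34'


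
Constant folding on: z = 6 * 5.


6 * 5 = 30 at compile time
Optimized: z = 30


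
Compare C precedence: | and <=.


'<=' is relational (level 7); '|' is bitwise OR (level 3)
Higher level binds tighter
'<=' has higher precedence than '|'


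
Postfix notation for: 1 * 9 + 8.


Left to right (same or higher precedence on left)
Postfix: 1 9 * 8 +


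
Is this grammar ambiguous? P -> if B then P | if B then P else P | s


dangling else: 'if B then if B then s else s' parses two ways
Ambiguous


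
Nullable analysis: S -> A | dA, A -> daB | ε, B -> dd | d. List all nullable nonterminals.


A nonterminal is nullable iff some alternative derives ε (directly, or every symbol in it is nullable)
Nullable: {A, S}


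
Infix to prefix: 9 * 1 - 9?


left-to-right (same/higher precedence on left): tree is (- (* 9 1) 9)
Prefix: - * 9 1 9


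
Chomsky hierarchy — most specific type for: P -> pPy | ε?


Single nonterminal LHS, but p^n y^n is not regular
Classification: Type 2 (Context-Free)


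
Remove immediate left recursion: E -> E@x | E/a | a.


Left-recursive alternatives: E@x, E/a; non-recursive: a
Introduce E': E -> aE', E' -> @xE' | /aE' | ε


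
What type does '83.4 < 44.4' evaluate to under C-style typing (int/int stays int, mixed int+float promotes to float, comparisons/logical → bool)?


Operand types: float < float
Rule: comparison yields bool
Result type: bool


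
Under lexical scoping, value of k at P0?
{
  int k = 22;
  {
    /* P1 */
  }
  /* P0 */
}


k declared in the same block as P0
k = 22


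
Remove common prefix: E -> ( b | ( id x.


Common prefix: '('
Factored: E -> ( E', E' -> b | id x


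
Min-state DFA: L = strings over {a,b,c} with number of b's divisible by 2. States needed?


Track (count of b) mod 2: states 0..1, accept at 0
Minimal DFA: 2 states


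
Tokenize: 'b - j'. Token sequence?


Scan left to right, longest-match per lexeme
Tokens: ID(b), OP(-), ID(j)


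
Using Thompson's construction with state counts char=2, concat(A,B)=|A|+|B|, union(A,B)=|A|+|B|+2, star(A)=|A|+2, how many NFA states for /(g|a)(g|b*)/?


Syntax tree has 4 char leaf(s), 2 union(s), 1 star(s)
chars contribute 4×2 = 8; each union adds +2; each star adds +2
Total: 8 + 4 + 2 = 14 states


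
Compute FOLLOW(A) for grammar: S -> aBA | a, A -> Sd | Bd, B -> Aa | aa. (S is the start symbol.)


$ ∈ FOLLOW(S). For each A -> αBβ: add FIRST(β)\{ε} to FOLLOW(B); if β nullable, add FOLLOW(A).
FOLLOW(A) = {$, a, d}


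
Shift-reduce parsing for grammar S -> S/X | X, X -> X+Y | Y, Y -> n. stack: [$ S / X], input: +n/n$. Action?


'+' can extend X; shift to build X -> X+Y
Action: shift


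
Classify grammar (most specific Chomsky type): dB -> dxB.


LHS has context (more than one symbol) and |LHS| ≤ |RHS|
Classification: Type 1 (Context-Sensitive)


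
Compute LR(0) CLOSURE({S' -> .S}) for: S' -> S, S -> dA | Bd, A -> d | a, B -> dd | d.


Start: S' -> .S
For each item with dot before a nonterminal B, add B -> .γ for every B-production
Closure: [S' -> .S, S -> .dA, S -> .Bd, B -> .dd, B -> .d]


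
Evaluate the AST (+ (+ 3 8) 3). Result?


Evaluate inner: (+ 3 8) = 11
Evaluate root: (+ 11 3) = 14
Result: 14


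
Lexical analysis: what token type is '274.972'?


Pattern: digits with a decimal point
Type: FLOAT_LITERAL


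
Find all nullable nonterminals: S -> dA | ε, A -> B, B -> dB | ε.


A nonterminal is nullable iff some alternative derives ε (directly, or every symbol in it is nullable)
Nullable: {A, B, S}


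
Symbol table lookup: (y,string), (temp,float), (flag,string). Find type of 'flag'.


Lookup 'flag' → type string


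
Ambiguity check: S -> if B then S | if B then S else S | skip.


dangling else: 'if B then if B then skip else skip' parses two ways
Ambiguous


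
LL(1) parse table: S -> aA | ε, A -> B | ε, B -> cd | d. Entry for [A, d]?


For [A, d]: 'd' ∈ FIRST(B)
Entry: A -> B


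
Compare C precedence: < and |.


'<' is relational (level 7); '|' is bitwise OR (level 3)
Higher level binds tighter
'<' has higher precedence than '|'


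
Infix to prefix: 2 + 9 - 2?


left-to-right (same/higher precedence on left): tree is (- (+ 2 9) 2)
Prefix: - + 2 9 2


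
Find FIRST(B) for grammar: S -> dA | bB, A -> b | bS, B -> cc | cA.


Per alternative of B: FIRST(cc) = {c}; FIRST(cA) = {c}
FIRST(B) = {c}


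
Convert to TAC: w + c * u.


Break into single-operator statements:
t1 = c * u
t2 = w + t1


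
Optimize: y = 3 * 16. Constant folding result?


3 * 16 = 48 at compile time
Optimized: y = 48


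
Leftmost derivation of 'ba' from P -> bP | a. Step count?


Derivation: P => bP => ba
Steps: 2


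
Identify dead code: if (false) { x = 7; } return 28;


condition is constant false, so the whole block is unreachable
Dead: 'if (false) { x = 7; }'


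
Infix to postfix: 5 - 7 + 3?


Left to right (same or higher precedence on left)
Postfix: 5 7 - 3 +


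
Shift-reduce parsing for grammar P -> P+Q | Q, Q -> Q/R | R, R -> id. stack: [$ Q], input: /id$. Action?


shift '/' to continue Q -> Q/R
Action: shift


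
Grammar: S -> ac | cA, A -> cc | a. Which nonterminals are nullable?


A nonterminal is nullable iff some alternative derives ε (directly, or every symbol in it is nullable)
Nullable: {}


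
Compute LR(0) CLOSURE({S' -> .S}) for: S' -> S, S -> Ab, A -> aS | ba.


Start: S' -> .S
For each item with dot before a nonterminal B, add B -> .γ for every B-production
Closure: [S' -> .S, S -> .Ab, A -> .aS, A -> .ba]


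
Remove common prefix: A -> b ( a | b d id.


Common prefix: 'b'
Factored: A -> b A', A' -> ( a | d id


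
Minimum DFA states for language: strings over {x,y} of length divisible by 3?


Track length mod 3: states 0..2, accept at 0
Minimal DFA: 3 states


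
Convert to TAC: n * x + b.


Break into single-operator statements:
t1 = n * x
t2 = t1 + b


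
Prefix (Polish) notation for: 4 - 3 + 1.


left-to-right (same/higher precedence on left): tree is (+ (- 4 3) 1)
Prefix: + - 4 3 1


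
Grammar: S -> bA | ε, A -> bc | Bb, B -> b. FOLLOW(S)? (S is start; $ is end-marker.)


$ ∈ FOLLOW(S). For each A -> αBβ: add FIRST(β)\{ε} to FOLLOW(B); if β nullable, add FOLLOW(A).
FOLLOW(S) = {$}


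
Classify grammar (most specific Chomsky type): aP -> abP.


LHS has context (more than one symbol) and |LHS| ≤ |RHS|
Classification: Type 1 (Context-Sensitive)


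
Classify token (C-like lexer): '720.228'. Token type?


Pattern: digits with a decimal point
Type: FLOAT_LITERAL


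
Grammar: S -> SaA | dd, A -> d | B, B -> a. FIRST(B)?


Per alternative of B: FIRST(a) = {a}
FIRST(B) = {a}


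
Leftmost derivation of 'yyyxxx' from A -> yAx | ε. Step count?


Derivation: A => yAx => yyAxx => yyyAxxx => yyyxxx
Steps: 4


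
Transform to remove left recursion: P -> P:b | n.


Left-recursive alternatives: P:b; non-recursive: n
Introduce P': P -> nP', P' -> :bP' | ε


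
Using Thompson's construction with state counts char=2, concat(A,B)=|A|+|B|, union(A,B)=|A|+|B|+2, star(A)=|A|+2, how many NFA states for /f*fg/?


Syntax tree has 3 char leaf(s), 0 union(s), 1 star(s)
chars contribute 3×2 = 6; each union adds +2; each star adds +2
Total: 6 + 0 + 2 = 8 states


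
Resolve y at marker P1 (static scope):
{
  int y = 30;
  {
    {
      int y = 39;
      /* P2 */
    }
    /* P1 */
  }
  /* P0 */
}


P1's block does not declare y; resolves to the enclosing declaration at depth 0
y = 30


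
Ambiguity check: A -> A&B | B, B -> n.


precedence layered via separate nonterminal B: deterministic
Unambiguous


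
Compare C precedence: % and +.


'%' is multiplicative (level 10); '+' is additive (level 9)
Higher level binds tighter
'%' has higher precedence than '+'


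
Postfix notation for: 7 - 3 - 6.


Left to right (same or higher precedence on left)
Postfix: 7 3 - 6 -


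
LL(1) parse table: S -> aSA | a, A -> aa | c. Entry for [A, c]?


For [A, c]: 'c' ∈ FIRST(c)
Entry: A -> c


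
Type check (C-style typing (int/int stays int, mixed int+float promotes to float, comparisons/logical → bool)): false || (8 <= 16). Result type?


Operand types: bool || bool
Rule: logical operators take bool operands and yield bool
Result type: bool


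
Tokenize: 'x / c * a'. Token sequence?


Scan left to right, longest-match per lexeme
Tokens: ID(x), OP(/), ID(c), OP(*), ID(a)


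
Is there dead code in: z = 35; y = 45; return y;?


z is assigned but never read
Dead: 'z = 35'


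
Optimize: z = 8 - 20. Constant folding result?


8 - 20 = -12 at compile time
Optimized: z = -12


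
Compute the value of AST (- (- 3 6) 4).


Evaluate inner: (- 3 6) = -3
Evaluate root: (- -3 4) = -7
Result: -7


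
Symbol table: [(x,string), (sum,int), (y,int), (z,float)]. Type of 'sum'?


Lookup 'sum' → type int


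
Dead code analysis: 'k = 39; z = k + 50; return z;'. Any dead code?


k is read by z's definition; z is returned
No dead code


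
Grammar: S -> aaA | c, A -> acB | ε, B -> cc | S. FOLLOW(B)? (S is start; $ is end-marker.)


$ ∈ FOLLOW(S). For each A -> αBβ: add FIRST(β)\{ε} to FOLLOW(B); if β nullable, add FOLLOW(A).
FOLLOW(B) = {$}


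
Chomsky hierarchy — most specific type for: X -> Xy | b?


Left-linear: every RHS is a terminal or one nonterminal followed by a terminal
Classification: Type 3 (Regular)


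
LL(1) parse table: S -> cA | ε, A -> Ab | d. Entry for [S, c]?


For [S, c]: 'c' ∈ FIRST(cA)
Entry: S -> cA


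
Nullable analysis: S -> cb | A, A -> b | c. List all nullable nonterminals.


A nonterminal is nullable iff some alternative derives ε (directly, or every symbol in it is nullable)
Nullable: {}


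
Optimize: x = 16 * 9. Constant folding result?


16 * 9 = 144 at compile time
Optimized: x = 144


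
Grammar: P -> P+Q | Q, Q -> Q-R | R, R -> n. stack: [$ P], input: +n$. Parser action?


shift '+' to continue P -> P+Q
Action: shift


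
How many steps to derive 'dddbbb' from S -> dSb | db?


Derivation: S => dSb => ddSbb => dddbbb
Steps: 3


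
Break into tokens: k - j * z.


Scan left to right, longest-match per lexeme
Tokens: ID(k), OP(-), ID(j), OP(*), ID(z)


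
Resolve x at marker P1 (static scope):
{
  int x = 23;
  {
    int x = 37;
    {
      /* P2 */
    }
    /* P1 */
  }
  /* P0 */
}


x declared in the same block as P1
x = 37


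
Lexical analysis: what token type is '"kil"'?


Pattern: double-quoted sequence
Type: STRING_LITERAL


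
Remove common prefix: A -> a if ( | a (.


Common prefix: 'a'
Factored: A -> a A', A' -> if ( | (


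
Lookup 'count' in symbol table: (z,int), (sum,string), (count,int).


Lookup 'count' → type int


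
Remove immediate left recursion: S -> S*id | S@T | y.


Left-recursive alternatives: S*id, S@T; non-recursive: y
Introduce S': S -> yS', S' -> *idS' | @TS' | ε


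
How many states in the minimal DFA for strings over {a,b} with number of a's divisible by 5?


Track (count of a) mod 5: states 0..4, accept at 0
Minimal DFA: 5 states


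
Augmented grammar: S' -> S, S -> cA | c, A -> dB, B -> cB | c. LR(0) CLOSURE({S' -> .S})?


Start: S' -> .S
For each item with dot before a nonterminal B, add B -> .γ for every B-production
Closure: [S' -> .S, S -> .cA, S -> .c]


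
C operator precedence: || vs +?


'+' is additive (level 9); '||' is logical OR (level 1)
Higher level binds tighter
'+' has higher precedence than '||'


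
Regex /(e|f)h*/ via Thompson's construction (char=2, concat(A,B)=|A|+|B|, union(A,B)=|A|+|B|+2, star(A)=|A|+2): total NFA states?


Syntax tree has 3 char leaf(s), 1 union(s), 1 star(s)
chars contribute 3×2 = 6; each union adds +2; each star adds +2
Total: 6 + 2 + 2 = 10 states


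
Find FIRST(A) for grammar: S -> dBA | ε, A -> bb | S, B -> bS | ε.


Per alternative of A: FIRST(bb) = {b}; FIRST(S) = {d, ε}
FIRST(A) = {b, d, ε}


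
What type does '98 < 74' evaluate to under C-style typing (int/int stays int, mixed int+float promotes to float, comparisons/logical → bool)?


Operand types: int < int
Rule: comparison yields bool
Result type: bool


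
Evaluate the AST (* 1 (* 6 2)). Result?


Evaluate inner: (* 6 2) = 12
Evaluate root: (* 1 12) = 12
Result: 12


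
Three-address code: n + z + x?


Break into single-operator statements:
t1 = n + z
t2 = t1 + x


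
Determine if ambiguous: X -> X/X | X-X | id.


'id/id-id' has two parse trees (no precedence encoded between / and -)
Ambiguous


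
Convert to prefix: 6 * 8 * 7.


left-to-right (same/higher precedence on left): tree is (* (* 6 8) 7)
Prefix: * * 6 8 7


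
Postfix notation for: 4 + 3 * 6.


* has higher precedence, evaluate 3*6 first
Postfix: 4 3 6 * +


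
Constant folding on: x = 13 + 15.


13 + 15 = 28 at compile time
Optimized: x = 28


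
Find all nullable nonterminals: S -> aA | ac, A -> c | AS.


A nonterminal is nullable iff some alternative derives ε (directly, or every symbol in it is nullable)
Nullable: {}


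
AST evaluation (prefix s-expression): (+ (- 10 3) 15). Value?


Evaluate inner: (- 10 3) = 7
Evaluate root: (+ 7 15) = 22
Result: 22


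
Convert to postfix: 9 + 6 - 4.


Left to right (same or higher precedence on left)
Postfix: 9 6 + 4 -


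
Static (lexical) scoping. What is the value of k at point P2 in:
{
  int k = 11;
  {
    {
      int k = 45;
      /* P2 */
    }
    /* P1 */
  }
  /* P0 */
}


k declared in the same block as P2
k = 45


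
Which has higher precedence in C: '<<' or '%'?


'%' is multiplicative (level 10); '<<' is shift (level 8)
Higher level binds tighter
'%' has higher precedence than '<<'


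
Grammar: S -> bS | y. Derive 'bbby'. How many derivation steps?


Derivation: S => bS => bbS => bbbS => bbby
Steps: 4


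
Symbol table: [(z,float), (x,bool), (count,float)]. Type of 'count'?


Lookup 'count' → type float


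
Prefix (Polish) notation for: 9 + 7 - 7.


left-to-right (same/higher precedence on left): tree is (- (+ 9 7) 7)
Prefix: - + 9 7 7


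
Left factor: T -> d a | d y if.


Common prefix: 'd'
Factored: T -> d T', T' -> a | y if


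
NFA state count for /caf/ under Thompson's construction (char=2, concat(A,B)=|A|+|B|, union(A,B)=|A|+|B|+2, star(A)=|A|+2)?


Syntax tree has 3 char leaf(s), 0 union(s), 0 star(s)
chars contribute 3×2 = 6; each union adds +2; each star adds +2
Total: 6 + 0 + 0 = 6 states


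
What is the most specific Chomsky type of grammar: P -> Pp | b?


Left-linear: every RHS is a terminal or one nonterminal followed by a terminal
Classification: Type 3 (Regular)


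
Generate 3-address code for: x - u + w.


Break into single-operator statements:
t1 = x - u
t2 = t1 + w


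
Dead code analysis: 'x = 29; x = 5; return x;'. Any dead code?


first assignment to x is overwritten before any read
Dead: 'x = 29'


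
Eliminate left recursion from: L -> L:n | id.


Left-recursive alternatives: L:n; non-recursive: id
Introduce L': L -> idL', L' -> :nL' | ε


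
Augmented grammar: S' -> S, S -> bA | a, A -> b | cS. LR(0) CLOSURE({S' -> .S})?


Start: S' -> .S
For each item with dot before a nonterminal B, add B -> .γ for every B-production
Closure: [S' -> .S, S -> .bA, S -> .a]


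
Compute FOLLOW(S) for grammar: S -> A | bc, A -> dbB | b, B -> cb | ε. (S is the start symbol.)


$ ∈ FOLLOW(S). For each A -> αBβ: add FIRST(β)\{ε} to FOLLOW(B); if β nullable, add FOLLOW(A).
FOLLOW(S) = {$}


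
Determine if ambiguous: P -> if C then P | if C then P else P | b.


dangling else: 'if C then if C then b else b' parses two ways
Ambiguous


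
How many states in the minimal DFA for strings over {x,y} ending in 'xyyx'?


Track the longest suffix of input matching a prefix of 'xyyx': 5 classes (prefixes of length 0..4)
Minimal DFA: 5 states


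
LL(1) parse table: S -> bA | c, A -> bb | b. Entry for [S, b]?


For [S, b]: 'b' ∈ FIRST(bA)
Entry: S -> bA


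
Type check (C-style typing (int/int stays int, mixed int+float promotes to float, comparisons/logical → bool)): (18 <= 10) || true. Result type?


Operand types: bool || bool
Rule: logical operators take bool operands and yield bool
Result type: bool


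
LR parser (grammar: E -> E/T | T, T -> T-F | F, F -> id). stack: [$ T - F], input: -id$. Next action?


handle 'T-F' on top
Action: reduce (T -> T-F)


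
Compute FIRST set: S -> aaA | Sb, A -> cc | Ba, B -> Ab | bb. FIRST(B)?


Per alternative of B: FIRST(Ab) = {b, c}; FIRST(bb) = {b}
FIRST(B) = {b, c}


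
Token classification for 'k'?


Pattern: letter/underscore followed by alphanumerics, not a keyword
Type: IDENTIFIER


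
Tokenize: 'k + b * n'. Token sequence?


Scan left to right, longest-match per lexeme
Tokens: ID(k), OP(+), ID(b), OP(*), ID(n)


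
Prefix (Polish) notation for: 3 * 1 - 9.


left-to-right (same/higher precedence on left): tree is (- (* 3 1) 9)
Prefix: - * 3 1 9


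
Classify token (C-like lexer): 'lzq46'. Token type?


Pattern: letter/underscore followed by alphanumerics, not a keyword
Type: IDENTIFIER


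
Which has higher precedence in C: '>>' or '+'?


'+' is additive (level 9); '>>' is shift (level 8)
Higher level binds tighter
'+' has higher precedence than '>>'


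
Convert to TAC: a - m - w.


Break into single-operator statements:
t1 = a - m
t2 = t1 - w


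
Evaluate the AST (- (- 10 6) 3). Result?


Evaluate inner: (- 10 6) = 4
Evaluate root: (- 4 3) = 1
Result: 1


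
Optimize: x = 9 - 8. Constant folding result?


9 - 8 = 1 at compile time
Optimized: x = 1


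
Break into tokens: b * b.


Scan left to right, longest-match per lexeme
Tokens: ID(b), OP(*), ID(b)


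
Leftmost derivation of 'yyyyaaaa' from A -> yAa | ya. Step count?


Derivation: A => yAa => yyAaa => yyyAaaa => yyyyaaaa
Steps: 4


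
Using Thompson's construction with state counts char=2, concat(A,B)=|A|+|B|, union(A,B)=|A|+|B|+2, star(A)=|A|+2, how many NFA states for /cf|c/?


Syntax tree has 3 char leaf(s), 1 union(s), 0 star(s)
chars contribute 3×2 = 6; each union adds +2; each star adds +2
Total: 6 + 2 + 0 = 8 states


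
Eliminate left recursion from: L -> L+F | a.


Left-recursive alternatives: L+F; non-recursive: a
Introduce L': L -> aL', L' -> +FL' | ε


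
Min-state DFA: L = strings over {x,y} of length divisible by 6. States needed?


Track length mod 6: states 0..5, accept at 0
Minimal DFA: 6 states


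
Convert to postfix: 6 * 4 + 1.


Left to right (same or higher precedence on left)
Postfix: 6 4 * 1 +


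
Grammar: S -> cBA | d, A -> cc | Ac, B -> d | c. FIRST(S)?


Per alternative of S: FIRST(cBA) = {c}; FIRST(d) = {d}
FIRST(S) = {c, d}


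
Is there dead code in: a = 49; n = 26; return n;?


a is assigned but never read
Dead: 'a = 49'


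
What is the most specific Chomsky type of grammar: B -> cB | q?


Right-linear: every RHS is a terminal or a terminal followed by one nonterminal
Classification: Type 3 (Regular)


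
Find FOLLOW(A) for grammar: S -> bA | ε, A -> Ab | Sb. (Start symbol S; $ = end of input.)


$ ∈ FOLLOW(S). For each A -> αBβ: add FIRST(β)\{ε} to FOLLOW(B); if β nullable, add FOLLOW(A).
FOLLOW(A) = {$, b}


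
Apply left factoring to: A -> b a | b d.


Common prefix: 'b'
Factored: A -> b A', A' -> a | d


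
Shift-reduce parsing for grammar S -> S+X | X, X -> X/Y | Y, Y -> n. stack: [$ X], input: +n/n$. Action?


lookahead ∉ {/} so X won't extend; reduce S -> X
Action: reduce (S -> X)


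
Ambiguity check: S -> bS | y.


right-linear, alternatives start with distinct terminals 'b' vs 'y': unique leftmost derivation
Unambiguous


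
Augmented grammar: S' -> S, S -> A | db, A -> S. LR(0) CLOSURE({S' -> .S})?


Start: S' -> .S
For each item with dot before a nonterminal B, add B -> .γ for every B-production
Closure: [S' -> .S, S -> .A, S -> .db, A -> .S]


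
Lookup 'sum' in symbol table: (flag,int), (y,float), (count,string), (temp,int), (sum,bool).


Lookup 'sum' → type bool


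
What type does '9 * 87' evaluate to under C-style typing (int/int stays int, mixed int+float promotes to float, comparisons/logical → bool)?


Operand types: int * int
Rule: mixed int/float promotes to float; int/int stays int
Result type: int


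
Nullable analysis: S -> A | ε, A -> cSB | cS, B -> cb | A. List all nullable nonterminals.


A nonterminal is nullable iff some alternative derives ε (directly, or every symbol in it is nullable)
Nullable: {S}


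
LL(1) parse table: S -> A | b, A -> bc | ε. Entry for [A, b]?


For [A, b]: 'b' ∈ FIRST(bc)
Entry: A -> bc


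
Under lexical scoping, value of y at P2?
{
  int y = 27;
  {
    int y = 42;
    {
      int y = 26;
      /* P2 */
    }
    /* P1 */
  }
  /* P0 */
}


y declared in the same block as P2
y = 26
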